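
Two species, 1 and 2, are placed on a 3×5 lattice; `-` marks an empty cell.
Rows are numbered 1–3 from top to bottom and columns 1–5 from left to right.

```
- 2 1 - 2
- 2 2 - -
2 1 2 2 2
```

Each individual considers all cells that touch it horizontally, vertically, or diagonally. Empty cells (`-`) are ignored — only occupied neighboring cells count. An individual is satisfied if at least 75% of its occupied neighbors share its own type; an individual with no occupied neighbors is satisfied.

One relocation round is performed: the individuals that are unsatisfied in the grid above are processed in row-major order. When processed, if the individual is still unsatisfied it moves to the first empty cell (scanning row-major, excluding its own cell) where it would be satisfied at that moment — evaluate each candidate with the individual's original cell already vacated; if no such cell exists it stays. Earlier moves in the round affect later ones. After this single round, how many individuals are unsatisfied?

1

Initially unsatisfied (in order): (1,2), (1,3), (2,2), (2,3), (3,1), (3,2).
  (1,2) → (1,1).
  (1,3): no empty cell satisfies it; stays.
  (2,2) → (2,4).
  (2,3) → (2,5).
  (3,1) → (1,4).
  (3,2) → (3,1).
Resulting grid:
2 - 1 2 2
- - - 2 2
1 - 2 2 2
Unsatisfied now: (1,3).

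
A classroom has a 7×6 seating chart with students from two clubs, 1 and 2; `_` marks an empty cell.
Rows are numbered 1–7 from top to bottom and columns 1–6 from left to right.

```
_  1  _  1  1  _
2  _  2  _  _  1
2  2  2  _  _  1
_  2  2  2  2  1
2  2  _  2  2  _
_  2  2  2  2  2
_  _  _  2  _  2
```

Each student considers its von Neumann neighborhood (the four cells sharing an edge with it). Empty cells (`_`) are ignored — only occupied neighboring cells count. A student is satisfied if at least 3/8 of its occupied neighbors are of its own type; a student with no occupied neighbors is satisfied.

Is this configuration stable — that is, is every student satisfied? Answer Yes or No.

(1,2)1 0/0 satisfied
(1,4)1 1/1 satisfied
(1,5)1 1/1 satisfied
(2,1)2 1/1 satisfied
(2,3)2 1/1 satisfied
(2,6)1 1/1 satisfied
(3,1)2 2/2 satisfied
(3,2)2 3/3 satisfied
(3,3)2 3/3 satisfied
(3,6)1 2/2 satisfied
(4,2)2 3/3 satisfied
(4,3)2 3/3 satisfied
(4,4)2 3/3 satisfied
(4,5)2 2/3 satisfied
(4,6)1 1/2 satisfied
(5,1)2 1/1 satisfied
(5,2)2 3/3 satisfied
(5,4)2 3/3 satisfied
(5,5)2 3/3 satisfied
(6,2)2 2/2 satisfied
(6,3)2 2/2 satisfied
(6,4)2 4/4 satisfied
(6,5)2 3/3 satisfied
(6,6)2 2/2 satisfied
(7,4)2 1/1 satisfied
(7,6)2 1/1 satisfied
All meet the threshold, so the configuration is stable.

Yes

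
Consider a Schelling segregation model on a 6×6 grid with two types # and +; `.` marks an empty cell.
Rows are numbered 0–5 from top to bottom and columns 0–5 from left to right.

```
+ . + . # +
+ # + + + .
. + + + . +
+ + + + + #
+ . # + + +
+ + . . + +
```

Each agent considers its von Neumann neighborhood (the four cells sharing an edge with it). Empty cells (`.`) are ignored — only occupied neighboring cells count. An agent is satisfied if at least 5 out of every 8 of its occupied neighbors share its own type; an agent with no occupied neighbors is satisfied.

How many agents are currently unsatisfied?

8

Row 0: (0,0)+ 1/1 ok · (0,2)+ 1/1 ok · (0,4)# 0/2 unhappy · (0,5)+ 0/1 unhappy
Row 1: (1,0)+ 1/2 unhappy · (1,1)# 0/3 unhappy · (1,2)+ 3/4 ok · (1,3)+ 3/3 ok · (1,4)+ 1/2 unhappy
Row 2: (2,1)+ 2/3 ok · (2,2)+ 4/4 ok · (2,3)+ 3/3 ok · (2,5)+ 0/1 unhappy
Row 3: (3,0)+ 2/2 ok · (3,1)+ 3/3 ok · (3,2)+ 3/4 ok · (3,3)+ 4/4 ok · (3,4)+ 2/3 ok · (3,5)# 0/3 unhappy
Row 4: (4,0)+ 2/2 ok · (4,2)# 0/2 unhappy · (4,3)+ 2/3 ok · (4,4)+ 4/4 ok · (4,5)+ 2/3 ok
Row 5: (5,0)+ 2/2 ok · (5,1)+ 1/1 ok · (5,4)+ 2/2 ok · (5,5)+ 2/2 ok
Unsatisfied: (0,4), (0,5), (1,0), (1,1), (1,4), (2,5), (3,5), (4,2) — 8 in total.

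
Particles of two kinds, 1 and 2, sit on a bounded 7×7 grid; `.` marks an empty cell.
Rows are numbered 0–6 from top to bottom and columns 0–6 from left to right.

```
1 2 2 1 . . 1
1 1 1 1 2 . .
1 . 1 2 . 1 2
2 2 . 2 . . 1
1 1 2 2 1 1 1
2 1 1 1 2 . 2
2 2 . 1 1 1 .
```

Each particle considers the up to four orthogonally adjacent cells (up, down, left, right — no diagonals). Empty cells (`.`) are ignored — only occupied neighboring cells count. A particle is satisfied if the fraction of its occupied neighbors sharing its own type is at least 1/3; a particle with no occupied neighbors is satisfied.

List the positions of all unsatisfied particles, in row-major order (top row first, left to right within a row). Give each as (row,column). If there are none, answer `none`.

(1,4), (2,5), (2,6), (5,4), (5,6)

(0,0)1 1/2 ✓
(0,1)2 1/3 ✓
(0,2)2 1/3 ✓
(0,3)1 1/2 ✓
(0,6)1 0/0 ✓
(1,0)1 3/3 ✓
(1,1)1 2/3 ✓
(1,2)1 3/4 ✓
(1,3)1 2/4 ✓
(1,4)2 0/1 ✗
(2,0)1 1/2 ✓
(2,2)1 1/2 ✓
(2,3)2 1/3 ✓
(2,5)1 0/1 ✗
(2,6)2 0/2 ✗
(3,0)2 1/3 ✓
(3,1)2 1/2 ✓
(3,3)2 2/2 ✓
(3,6)1 1/2 ✓
(4,0)1 1/3 ✓
(4,1)1 2/4 ✓
(4,2)2 1/3 ✓
(4,3)2 2/4 ✓
(4,4)1 1/3 ✓
(4,5)1 2/2 ✓
(4,6)1 2/3 ✓
(5,0)2 1/3 ✓
(5,1)1 2/4 ✓
(5,2)1 2/3 ✓
(5,3)1 2/4 ✓
(5,4)2 0/3 ✗
(5,6)2 0/1 ✗
(6,0)2 2/2 ✓
(6,1)2 1/2 ✓
(6,3)1 2/2 ✓
(6,4)1 2/3 ✓
(6,5)1 1/1 ✓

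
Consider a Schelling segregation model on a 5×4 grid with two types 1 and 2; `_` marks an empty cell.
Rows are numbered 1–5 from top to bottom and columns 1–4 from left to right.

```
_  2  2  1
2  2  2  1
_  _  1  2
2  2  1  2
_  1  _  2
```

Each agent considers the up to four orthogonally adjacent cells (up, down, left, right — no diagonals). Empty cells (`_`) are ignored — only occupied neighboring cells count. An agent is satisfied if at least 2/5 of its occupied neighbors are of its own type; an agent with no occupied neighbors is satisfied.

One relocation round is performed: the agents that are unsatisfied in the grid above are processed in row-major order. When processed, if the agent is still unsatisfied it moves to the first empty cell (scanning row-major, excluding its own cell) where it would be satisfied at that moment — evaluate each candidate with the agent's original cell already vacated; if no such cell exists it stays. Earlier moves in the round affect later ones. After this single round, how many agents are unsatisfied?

Initially unsatisfied (in order): (2,4), (3,3), (3,4), (4,2), (4,3), (5,2).
  (2,4) → (5,1).
  (3,3) → (5,3).
  (3,4): now satisfied by earlier moves; stays.
  (4,2) → (1,1).
  (4,3): now satisfied by earlier moves; stays.
  (5,2): now satisfied by earlier moves; stays.
Resulting grid:
2 2 2 1
2 2 2 _
_ _ _ 2
2 _ 1 2
1 1 1 2
Unsatisfied now: (1,4), (4,1).

2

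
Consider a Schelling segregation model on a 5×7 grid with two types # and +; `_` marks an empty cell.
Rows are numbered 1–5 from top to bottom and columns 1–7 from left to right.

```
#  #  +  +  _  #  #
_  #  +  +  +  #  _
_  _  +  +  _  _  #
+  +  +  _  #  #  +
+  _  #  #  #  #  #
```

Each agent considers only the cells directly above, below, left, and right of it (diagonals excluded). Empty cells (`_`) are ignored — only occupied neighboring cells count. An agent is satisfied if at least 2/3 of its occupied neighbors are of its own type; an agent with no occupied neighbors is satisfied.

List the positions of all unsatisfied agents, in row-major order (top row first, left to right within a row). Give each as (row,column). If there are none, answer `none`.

Row 1: (1,1)# 1/1 ok · (1,2)# 2/3 ok · (1,3)+ 2/3 ok · (1,4)+ 2/2 ok · (1,6)# 2/2 ok · (1,7)# 1/1 ok
Row 2: (2,2)# 1/2 unhappy · (2,3)+ 3/4 ok · (2,4)+ 4/4 ok · (2,5)+ 1/2 unhappy · (2,6)# 1/2 unhappy
Row 3: (3,3)+ 3/3 ok · (3,4)+ 2/2 ok · (3,7)# 0/1 unhappy
Row 4: (4,1)+ 2/2 ok · (4,2)+ 2/2 ok · (4,3)+ 2/3 ok · (4,5)# 2/2 ok · (4,6)# 2/3 ok · (4,7)+ 0/3 unhappy
Row 5: (5,1)+ 1/1 ok · (5,3)# 1/2 unhappy · (5,4)# 2/2 ok · (5,5)# 3/3 ok · (5,6)# 3/3 ok · (5,7)# 1/2 unhappy

(2,2), (2,5), (2,6), (3,7), (4,7), (5,3), (5,7)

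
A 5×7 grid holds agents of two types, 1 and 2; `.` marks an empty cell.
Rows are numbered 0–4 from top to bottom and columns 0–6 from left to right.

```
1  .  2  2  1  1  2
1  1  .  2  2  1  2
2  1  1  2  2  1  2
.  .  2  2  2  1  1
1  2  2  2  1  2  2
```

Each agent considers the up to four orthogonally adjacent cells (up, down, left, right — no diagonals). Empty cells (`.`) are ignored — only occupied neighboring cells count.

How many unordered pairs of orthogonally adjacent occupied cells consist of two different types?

Scan each occupied cell's neighbors to the right and below so each pair is counted once.
Row 0: 1(0,0)–1(1,0)= 2(0,2)–2(0,3)= 2(0,3)–1(0,4)≠ 2(0,3)–2(1,3)= 1(0,4)–1(0,5)= 1(0,4)–2(1,4)≠ 1(0,5)–2(0,6)≠ 1(0,5)–1(1,5)= 2(0,6)–2(1,6)=  → 3/9 unlike.
Row 1: 1(1,0)–1(1,1)= 1(1,0)–2(2,0)≠ 1(1,1)–1(2,1)= 2(1,3)–2(1,4)= 2(1,3)–2(2,3)= 2(1,4)–1(1,5)≠ 2(1,4)–2(2,4)= 1(1,5)–2(1,6)≠ 1(1,5)–1(2,5)= 2(1,6)–2(2,6)=  → 3/10 unlike.
Row 2: 2(2,0)–1(2,1)≠ 1(2,1)–1(2,2)= 1(2,2)–2(2,3)≠ 1(2,2)–2(3,2)≠ 2(2,3)–2(2,4)= 2(2,3)–2(3,3)= 2(2,4)–1(2,5)≠ 2(2,4)–2(3,4)= 1(2,5)–2(2,6)≠ 1(2,5)–1(3,5)= 2(2,6)–1(3,6)≠  → 6/11 unlike.
Row 3: 2(3,2)–2(3,3)= 2(3,2)–2(4,2)= 2(3,3)–2(3,4)= 2(3,3)–2(4,3)= 2(3,4)–1(3,5)≠ 2(3,4)–1(4,4)≠ 1(3,5)–1(3,6)= 1(3,5)–2(4,5)≠ 1(3,6)–2(4,6)≠  → 4/9 unlike.
Row 4: 1(4,0)–2(4,1)≠ 2(4,1)–2(4,2)= 2(4,2)–2(4,3)= 2(4,3)–1(4,4)≠ 1(4,4)–2(4,5)≠ 2(4,5)–2(4,6)=  → 3/6 unlike.
Total adjacent occupied pairs: 45; unlike-type pairs: 19.

19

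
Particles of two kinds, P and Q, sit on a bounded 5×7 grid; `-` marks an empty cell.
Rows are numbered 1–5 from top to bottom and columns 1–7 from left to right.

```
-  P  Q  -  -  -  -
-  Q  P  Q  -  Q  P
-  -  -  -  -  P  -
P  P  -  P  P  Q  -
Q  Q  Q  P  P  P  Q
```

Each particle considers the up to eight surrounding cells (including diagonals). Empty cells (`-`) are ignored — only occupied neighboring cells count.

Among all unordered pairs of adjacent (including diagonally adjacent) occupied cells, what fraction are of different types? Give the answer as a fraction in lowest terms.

Scan each occupied cell's neighbors to the right and below (and the two forward diagonals) so each pair is counted once.
From row 1: 3 unlike of 6 pairs (running 3/6).
From row 2: 4 unlike of 5 pairs (running 7/11).
From row 3: 1 unlike of 2 pairs (running 8/13).
From row 4: 9 unlike of 17 pairs (running 17/30).
From row 5: 2 unlike of 6 pairs (running 19/36).
Total adjacent occupied pairs: 36; unlike-type pairs: 19.
19/36 is already in lowest terms.

19/36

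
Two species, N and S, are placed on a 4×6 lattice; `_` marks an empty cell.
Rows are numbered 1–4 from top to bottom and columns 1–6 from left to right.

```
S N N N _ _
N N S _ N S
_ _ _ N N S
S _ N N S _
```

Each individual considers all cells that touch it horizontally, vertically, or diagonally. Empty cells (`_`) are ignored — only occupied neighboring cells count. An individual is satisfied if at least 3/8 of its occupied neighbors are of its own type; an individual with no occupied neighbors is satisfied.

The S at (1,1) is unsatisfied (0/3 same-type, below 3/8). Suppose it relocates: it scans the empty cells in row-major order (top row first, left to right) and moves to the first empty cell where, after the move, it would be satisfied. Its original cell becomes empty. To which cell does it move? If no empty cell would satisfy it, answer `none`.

(1,6)

Vacating (1,1). Empty cells in order:
  (1,5): 1/3 same-type → still unsatisfied.
  (1,6): 1/2 same-type → satisfied — stop here.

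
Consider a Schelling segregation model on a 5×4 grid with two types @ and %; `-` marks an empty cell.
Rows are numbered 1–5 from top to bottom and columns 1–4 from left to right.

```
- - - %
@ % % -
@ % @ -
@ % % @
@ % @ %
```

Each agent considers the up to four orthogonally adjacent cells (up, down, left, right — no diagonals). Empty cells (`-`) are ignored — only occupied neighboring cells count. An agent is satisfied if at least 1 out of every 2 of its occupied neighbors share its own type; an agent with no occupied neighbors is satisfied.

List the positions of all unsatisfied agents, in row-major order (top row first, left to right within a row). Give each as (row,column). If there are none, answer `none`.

(3,3), (4,3), (4,4), (5,2), (5,3), (5,4)

(1,4)% 0/0 satisfied
(2,1)@ 1/2 satisfied
(2,2)% 2/3 satisfied
(2,3)% 1/2 satisfied
(3,1)@ 2/3 satisfied
(3,2)% 2/4 satisfied
(3,3)@ 0/3 not
(4,1)@ 2/3 satisfied
(4,2)% 3/4 satisfied
(4,3)% 1/4 not
(4,4)@ 0/2 not
(5,1)@ 1/2 satisfied
(5,2)% 1/3 not
(5,3)@ 0/3 not
(5,4)% 0/2 not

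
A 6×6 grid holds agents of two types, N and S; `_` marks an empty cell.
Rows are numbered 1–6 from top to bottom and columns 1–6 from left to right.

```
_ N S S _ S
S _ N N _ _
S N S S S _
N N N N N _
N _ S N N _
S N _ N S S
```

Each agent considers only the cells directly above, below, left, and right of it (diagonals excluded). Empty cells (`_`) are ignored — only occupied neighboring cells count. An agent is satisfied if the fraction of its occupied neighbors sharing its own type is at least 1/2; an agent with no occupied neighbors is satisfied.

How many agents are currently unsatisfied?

Row 1: (1,2)N 0/1 not · (1,3)S 1/3 not · (1,4)S 1/2 satisfied · (1,6)S 0/0 satisfied
Row 2: (2,1)S 1/1 satisfied · (2,3)N 1/3 not · (2,4)N 1/3 not
Row 3: (3,1)S 1/3 not · (3,2)N 1/3 not · (3,3)S 1/4 not · (3,4)S 2/4 satisfied · (3,5)S 1/2 satisfied
Row 4: (4,1)N 2/3 satisfied · (4,2)N 3/3 satisfied · (4,3)N 2/4 satisfied · (4,4)N 3/4 satisfied · (4,5)N 2/3 satisfied
Row 5: (5,1)N 1/2 satisfied · (5,3)S 0/2 not · (5,4)N 3/4 satisfied · (5,5)N 2/3 satisfied
Row 6: (6,1)S 0/2 not · (6,2)N 0/1 not · (6,4)N 1/2 satisfied · (6,5)S 1/3 not · (6,6)S 1/1 satisfied
Unsatisfied: (1,2), (1,3), (2,3), (2,4), (3,1), (3,2), (3,3), (5,3), (6,1), (6,2), (6,5) — 11 in total.

11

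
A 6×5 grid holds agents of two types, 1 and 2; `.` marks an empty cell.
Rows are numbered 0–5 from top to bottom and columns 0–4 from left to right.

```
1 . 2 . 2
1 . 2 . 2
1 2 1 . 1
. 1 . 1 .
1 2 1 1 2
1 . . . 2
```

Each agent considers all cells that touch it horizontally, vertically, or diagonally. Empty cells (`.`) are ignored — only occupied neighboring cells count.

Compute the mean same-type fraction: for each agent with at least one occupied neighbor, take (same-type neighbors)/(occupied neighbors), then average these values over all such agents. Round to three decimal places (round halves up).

(0,0)1 1/1
(0,2)2 1/1
(0,4)2 1/1
(1,0)1 2/3
(1,2)2 2/3
(1,4)2 1/2
(2,0)1 2/3
(2,1)2 1/5
(2,2)1 2/4
(2,4)1 1/2
(3,1)1 4/6
(3,3)1 4/5
(4,0)1 2/3
(4,1)2 0/4
(4,2)1 3/4
(4,3)1 2/4
(4,4)2 1/3
(5,0)1 1/2
(5,4)2 1/2
Sum over 19 agents: 1/1 + 1/1 + 1/1 + 2/3 + 2/3 + 1/2 + 2/3 + 1/5 + 2/4 + 1/2 + 4/6 + 4/5 + 2/3 + 0/4 + 3/4 + 2/4 + 1/3 + 1/2 + 1/2 = 137/12; mean = 137/12 ÷ 19 = 137/228 = 0.600877… → 0.601.

0.601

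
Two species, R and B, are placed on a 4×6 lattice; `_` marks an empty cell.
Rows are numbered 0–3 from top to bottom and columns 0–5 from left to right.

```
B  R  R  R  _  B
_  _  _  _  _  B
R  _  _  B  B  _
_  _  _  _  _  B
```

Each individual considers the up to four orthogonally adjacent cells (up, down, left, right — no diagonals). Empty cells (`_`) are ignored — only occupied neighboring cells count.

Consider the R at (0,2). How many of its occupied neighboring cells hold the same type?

2

Occupied neighbors of (0,2): (0,1)=R, (0,3)=R.
Same type (R): 2 of 2.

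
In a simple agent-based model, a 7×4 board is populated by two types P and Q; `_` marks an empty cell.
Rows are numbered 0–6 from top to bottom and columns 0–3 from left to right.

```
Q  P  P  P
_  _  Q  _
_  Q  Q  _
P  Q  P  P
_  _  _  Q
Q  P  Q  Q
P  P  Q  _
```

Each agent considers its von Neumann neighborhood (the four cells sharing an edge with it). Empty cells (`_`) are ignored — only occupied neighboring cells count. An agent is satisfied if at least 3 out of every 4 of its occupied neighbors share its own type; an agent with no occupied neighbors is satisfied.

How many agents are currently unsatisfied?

(0,0)Q 0/1 ✗
(0,1)P 1/2 ✗
(0,2)P 2/3 ✗
(0,3)P 1/1 ✓
(1,2)Q 1/2 ✗
(2,1)Q 2/2 ✓
(2,2)Q 2/3 ✗
(3,0)P 0/1 ✗
(3,1)Q 1/3 ✗
(3,2)P 1/3 ✗
(3,3)P 1/2 ✗
(4,3)Q 1/2 ✗
(5,0)Q 0/2 ✗
(5,1)P 1/3 ✗
(5,2)Q 2/3 ✗
(5,3)Q 2/2 ✓
(6,0)P 1/2 ✗
(6,1)P 2/3 ✗
(6,2)Q 1/2 ✗
Unsatisfied: (0,0), (0,1), (0,2), (1,2), (2,2), (3,0), (3,1), (3,2), (3,3), (4,3), (5,0), (5,1), (5,2), (6,0), (6,1), (6,2) — 16 in total.

16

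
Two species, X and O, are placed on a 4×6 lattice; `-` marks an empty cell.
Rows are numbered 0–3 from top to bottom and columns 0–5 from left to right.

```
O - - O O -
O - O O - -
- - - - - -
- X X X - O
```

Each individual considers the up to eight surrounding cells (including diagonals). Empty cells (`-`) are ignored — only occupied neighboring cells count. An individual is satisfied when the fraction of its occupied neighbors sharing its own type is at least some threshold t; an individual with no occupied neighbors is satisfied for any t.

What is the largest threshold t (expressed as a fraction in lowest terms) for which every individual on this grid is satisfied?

Row 0: (0,0)O 1/1 · (0,3)O 3/3 · (0,4)O 2/2
Row 1: (1,0)O 1/1 · (1,2)O 2/2 · (1,3)O 3/3
Row 3: (3,1)X 1/1 · (3,2)X 2/2 · (3,3)X 1/1 · (3,5)O — no occupied neighbors
The smallest same-type fraction is 1/1 at (0,0), which reduces to 1/1. Any threshold above that leaves this individual unsatisfied.

1/1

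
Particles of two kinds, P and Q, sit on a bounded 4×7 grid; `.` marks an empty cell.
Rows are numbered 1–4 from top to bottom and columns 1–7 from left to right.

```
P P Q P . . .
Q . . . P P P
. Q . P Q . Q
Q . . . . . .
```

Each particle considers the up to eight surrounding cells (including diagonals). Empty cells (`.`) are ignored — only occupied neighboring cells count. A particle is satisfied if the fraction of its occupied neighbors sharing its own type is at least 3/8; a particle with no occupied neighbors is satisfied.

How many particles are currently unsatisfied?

Row 1: (1,1)P 1/2 ✓ · (1,2)P 1/3 ✗ · (1,3)Q 0/2 ✗ · (1,4)P 1/2 ✓
Row 2: (2,1)Q 1/3 ✗ · (2,5)P 3/4 ✓ · (2,6)P 2/4 ✓ · (2,7)P 1/2 ✓
Row 3: (3,2)Q 2/2 ✓ · (3,4)P 1/2 ✓ · (3,5)Q 0/3 ✗ · (3,7)Q 0/2 ✗
Row 4: (4,1)Q 1/1 ✓
Unsatisfied: (1,2), (1,3), (2,1), (3,5), (3,7) — 5 in total.

5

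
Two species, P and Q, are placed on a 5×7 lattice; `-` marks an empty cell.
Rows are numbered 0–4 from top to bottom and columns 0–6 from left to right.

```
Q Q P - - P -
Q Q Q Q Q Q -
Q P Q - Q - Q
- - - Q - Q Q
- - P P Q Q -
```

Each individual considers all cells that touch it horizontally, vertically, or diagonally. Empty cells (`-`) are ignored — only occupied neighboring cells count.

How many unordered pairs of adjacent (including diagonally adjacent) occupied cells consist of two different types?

14

Scan each occupied cell's neighbors to the right and below (and the two forward diagonals) so each pair is counted once.
From row 0: 6 unlike of 12 pairs (running 6/12).
From row 1: 3 unlike of 17 pairs (running 9/29).
From row 2: 2 unlike of 7 pairs (running 11/36).
From row 3: 2 unlike of 7 pairs (running 13/43).
From row 4: 1 unlike of 3 pairs (running 14/46).
Total adjacent occupied pairs: 46; unlike-type pairs: 14.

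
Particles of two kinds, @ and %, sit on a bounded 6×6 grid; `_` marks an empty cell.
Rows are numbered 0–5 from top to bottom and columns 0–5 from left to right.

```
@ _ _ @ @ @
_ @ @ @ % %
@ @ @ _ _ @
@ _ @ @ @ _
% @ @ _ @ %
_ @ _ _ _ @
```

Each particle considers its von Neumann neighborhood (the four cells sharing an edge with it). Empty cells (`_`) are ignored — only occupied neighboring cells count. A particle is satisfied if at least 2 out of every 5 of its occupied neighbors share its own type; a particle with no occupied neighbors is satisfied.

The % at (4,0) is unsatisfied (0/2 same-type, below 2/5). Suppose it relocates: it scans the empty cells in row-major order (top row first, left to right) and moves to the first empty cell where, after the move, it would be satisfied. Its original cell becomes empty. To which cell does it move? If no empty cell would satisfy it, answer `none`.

Vacating (4,0). Empty cells in order:
  (0,1): 0/2 same-type → still unsatisfied.
  (0,2): 0/2 same-type → still unsatisfied.
  (1,0): 0/3 same-type → still unsatisfied.
  (2,3): 0/3 same-type → still unsatisfied.
  (2,4): 1/3 same-type → still unsatisfied.
  (3,1): 0/4 same-type → still unsatisfied.
  (3,5): 1/3 same-type → still unsatisfied.
  (4,3): 0/3 same-type → still unsatisfied.
  (5,0): 0/1 same-type → still unsatisfied.
  (5,2): 0/2 same-type → still unsatisfied.
  (5,3): 0/0 same-type → satisfied — stop here.

(5,3)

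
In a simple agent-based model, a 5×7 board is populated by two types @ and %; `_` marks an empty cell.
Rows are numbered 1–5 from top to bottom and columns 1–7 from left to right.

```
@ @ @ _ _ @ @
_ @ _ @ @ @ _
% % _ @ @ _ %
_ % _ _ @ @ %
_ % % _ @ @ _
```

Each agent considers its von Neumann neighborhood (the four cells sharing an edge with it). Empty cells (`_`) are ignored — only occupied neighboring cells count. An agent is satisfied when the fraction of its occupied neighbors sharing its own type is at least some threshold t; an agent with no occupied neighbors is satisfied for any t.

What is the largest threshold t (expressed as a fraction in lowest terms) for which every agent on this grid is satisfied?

Row 1: (1,1)@ 1/1 · (1,2)@ 3/3 · (1,3)@ 1/1 · (1,6)@ 2/2 · (1,7)@ 1/1
Row 2: (2,2)@ 1/2 · (2,4)@ 2/2 · (2,5)@ 3/3 · (2,6)@ 2/2
Row 3: (3,1)% 1/1 · (3,2)% 2/3 · (3,4)@ 2/2 · (3,5)@ 3/3 · (3,7)% 1/1
Row 4: (4,2)% 2/2 · (4,5)@ 3/3 · (4,6)@ 2/3 · (4,7)% 1/2
Row 5: (5,2)% 2/2 · (5,3)% 1/1 · (5,5)@ 2/2 · (5,6)@ 2/2
The smallest same-type fraction is 1/2 at (2,2), which reduces to 1/2. Any threshold above that leaves this agent unsatisfied.

1/2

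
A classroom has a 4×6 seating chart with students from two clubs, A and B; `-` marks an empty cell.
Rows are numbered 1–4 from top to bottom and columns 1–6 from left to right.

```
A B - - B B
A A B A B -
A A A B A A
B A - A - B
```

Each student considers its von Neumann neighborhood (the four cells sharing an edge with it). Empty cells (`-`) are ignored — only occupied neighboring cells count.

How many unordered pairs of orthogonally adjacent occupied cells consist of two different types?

14

Scan each occupied cell's neighbors to the right and below so each pair is counted once.
Row 1: A(1,1)–B(1,2)≠ A(1,1)–A(2,1)= B(1,2)–A(2,2)≠ B(1,5)–B(1,6)= B(1,5)–B(2,5)=  → 2/5 unlike.
Row 2: A(2,1)–A(2,2)= A(2,1)–A(3,1)= A(2,2)–B(2,3)≠ A(2,2)–A(3,2)= B(2,3)–A(2,4)≠ B(2,3)–A(3,3)≠ A(2,4)–B(2,5)≠ A(2,4)–B(3,4)≠ B(2,5)–A(3,5)≠  → 6/9 unlike.
Row 3: A(3,1)–A(3,2)= A(3,1)–B(4,1)≠ A(3,2)–A(3,3)= A(3,2)–A(4,2)= A(3,3)–B(3,4)≠ B(3,4)–A(3,5)≠ B(3,4)–A(4,4)≠ A(3,5)–A(3,6)= A(3,6)–B(4,6)≠  → 5/9 unlike.
Row 4: B(4,1)–A(4,2)≠  → 1/1 unlike.
Total adjacent occupied pairs: 24; unlike-type pairs: 14.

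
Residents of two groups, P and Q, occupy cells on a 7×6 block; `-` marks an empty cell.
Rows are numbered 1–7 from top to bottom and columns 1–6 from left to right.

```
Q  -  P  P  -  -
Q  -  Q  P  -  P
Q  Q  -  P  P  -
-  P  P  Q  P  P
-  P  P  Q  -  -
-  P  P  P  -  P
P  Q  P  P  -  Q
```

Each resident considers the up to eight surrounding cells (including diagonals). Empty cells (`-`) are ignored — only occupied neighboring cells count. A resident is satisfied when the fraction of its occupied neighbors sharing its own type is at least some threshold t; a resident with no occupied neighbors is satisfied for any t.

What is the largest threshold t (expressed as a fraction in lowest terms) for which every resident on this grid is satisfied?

Row 1: (1,1)Q 1/1 · (1,3)P 2/3 · (1,4)P 2/3
Row 2: (2,1)Q 3/3 · (2,3)Q 1/5 · (2,4)P 4/5 · (2,6)P 1/1
Row 3: (3,1)Q 2/3 · (3,2)Q 3/5 · (3,4)P 4/6 · (3,5)P 5/6
Row 4: (4,2)P 3/5 · (4,3)P 4/7 · (4,4)Q 1/6 · (4,5)P 3/5 · (4,6)P 2/2
Row 5: (5,2)P 5/5 · (5,3)P 6/8 · (5,4)Q 1/6
Row 6: (6,2)P 5/6 · (6,3)P 6/8 · (6,4)P 4/5 · (6,6)P 0/1
Row 7: (7,1)P 1/2 · (7,2)Q 0/4 · (7,3)P 4/5 · (7,4)P 3/3 · (7,6)Q 0/1
The smallest same-type fraction is 0/1 at (6,6), which reduces to 0/1. Any threshold above that leaves this resident unsatisfied.

0/1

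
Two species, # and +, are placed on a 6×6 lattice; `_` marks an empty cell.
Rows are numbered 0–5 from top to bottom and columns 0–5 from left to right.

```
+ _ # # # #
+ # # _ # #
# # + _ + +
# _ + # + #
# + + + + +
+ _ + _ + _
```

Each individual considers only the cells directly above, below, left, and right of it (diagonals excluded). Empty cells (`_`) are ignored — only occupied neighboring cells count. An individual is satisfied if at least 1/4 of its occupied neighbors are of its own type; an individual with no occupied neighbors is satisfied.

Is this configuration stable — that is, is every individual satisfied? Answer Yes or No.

No

(0,0)+ 1/1 ✓
(0,2)# 2/2 ✓
(0,3)# 2/2 ✓
(0,4)# 3/3 ✓
(0,5)# 2/2 ✓
(1,0)+ 1/3 ✓
(1,1)# 2/3 ✓
(1,2)# 2/3 ✓
(1,4)# 2/3 ✓
(1,5)# 2/3 ✓
(2,0)# 2/3 ✓
(2,1)# 2/3 ✓
(2,2)+ 1/3 ✓
(2,4)+ 2/3 ✓
(2,5)+ 1/3 ✓
(3,0)# 2/2 ✓
(3,2)+ 2/3 ✓
(3,3)# 0/3 ✗
(3,4)+ 2/4 ✓
(3,5)# 0/3 ✗
(4,0)# 1/3 ✓
(4,1)+ 1/2 ✓
(4,2)+ 4/4 ✓
(4,3)+ 2/3 ✓
(4,4)+ 4/4 ✓
(4,5)+ 1/2 ✓
(5,0)+ 0/1 ✗
(5,2)+ 1/1 ✓
(5,4)+ 1/1 ✓
For instance (3,3) has only 0/3 same-type neighbors, below 1/4.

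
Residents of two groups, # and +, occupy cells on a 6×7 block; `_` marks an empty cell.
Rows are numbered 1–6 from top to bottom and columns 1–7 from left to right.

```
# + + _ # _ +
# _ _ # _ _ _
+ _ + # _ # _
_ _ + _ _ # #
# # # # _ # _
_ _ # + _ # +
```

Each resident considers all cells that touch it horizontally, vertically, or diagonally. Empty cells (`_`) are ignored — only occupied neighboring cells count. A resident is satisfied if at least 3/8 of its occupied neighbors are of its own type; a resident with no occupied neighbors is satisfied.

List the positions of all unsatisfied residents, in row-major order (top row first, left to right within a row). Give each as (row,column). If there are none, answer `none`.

(1,2), (2,1), (3,1), (3,3), (3,4), (4,3), (6,4), (6,7)

Row 1: (1,1)# 1/2 ok · (1,2)+ 1/3 unhappy · (1,3)+ 1/2 ok · (1,5)# 1/1 ok · (1,7)+ 0/0 ok
Row 2: (2,1)# 1/3 unhappy · (2,4)# 2/4 ok
Row 3: (3,1)+ 0/1 unhappy · (3,3)+ 1/3 unhappy · (3,4)# 1/3 unhappy · (3,6)# 2/2 ok
Row 4: (4,3)+ 1/5 unhappy · (4,6)# 3/3 ok · (4,7)# 3/3 ok
Row 5: (5,1)# 1/1 ok · (5,2)# 3/4 ok · (5,3)# 3/5 ok · (5,4)# 2/4 ok · (5,6)# 3/4 ok
Row 6: (6,3)# 3/4 ok · (6,4)+ 0/3 unhappy · (6,6)# 1/2 ok · (6,7)+ 0/2 unhappy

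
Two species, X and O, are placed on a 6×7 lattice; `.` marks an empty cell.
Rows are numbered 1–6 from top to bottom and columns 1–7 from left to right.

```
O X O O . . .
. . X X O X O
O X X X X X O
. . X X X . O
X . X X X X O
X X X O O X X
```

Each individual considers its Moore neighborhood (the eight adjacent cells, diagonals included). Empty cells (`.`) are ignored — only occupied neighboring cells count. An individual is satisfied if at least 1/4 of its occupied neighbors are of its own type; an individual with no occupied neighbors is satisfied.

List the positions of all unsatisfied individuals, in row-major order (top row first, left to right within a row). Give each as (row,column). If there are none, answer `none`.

Row 1: (1,1)O 0/1 unhappy · (1,2)X 1/3 ok · (1,3)O 1/4 ok · (1,4)O 2/4 ok
Row 2: (2,3)X 5/7 ok · (2,4)X 4/7 ok · (2,5)O 1/6 unhappy · (2,6)X 2/5 ok · (2,7)O 1/3 ok
Row 3: (3,1)O 0/1 unhappy · (3,2)X 3/4 ok · (3,3)X 6/6 ok · (3,4)X 7/8 ok · (3,5)X 6/7 ok · (3,6)X 3/7 ok · (3,7)O 2/4 ok
Row 4: (4,3)X 6/6 ok · (4,4)X 8/8 ok · (4,5)X 7/7 ok · (4,7)O 2/4 ok
Row 5: (5,1)X 2/2 ok · (5,3)X 5/6 ok · (5,4)X 6/8 ok · (5,5)X 5/7 ok · (5,6)X 4/7 ok · (5,7)O 1/4 ok
Row 6: (6,1)X 2/2 ok · (6,2)X 4/4 ok · (6,3)X 3/4 ok · (6,4)O 1/5 unhappy · (6,5)O 1/5 unhappy · (6,6)X 3/5 ok · (6,7)X 2/3 ok

(1,1), (2,5), (3,1), (6,4), (6,5)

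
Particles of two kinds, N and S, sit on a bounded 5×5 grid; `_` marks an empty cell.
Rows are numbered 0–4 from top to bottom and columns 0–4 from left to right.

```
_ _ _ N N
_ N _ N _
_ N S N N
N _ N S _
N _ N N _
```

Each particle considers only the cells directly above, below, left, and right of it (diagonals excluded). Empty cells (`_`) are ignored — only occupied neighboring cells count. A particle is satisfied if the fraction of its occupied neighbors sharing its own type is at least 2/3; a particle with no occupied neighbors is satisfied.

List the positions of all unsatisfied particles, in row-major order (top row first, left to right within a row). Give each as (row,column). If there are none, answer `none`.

Row 0: (0,3)N 2/2 ✓ · (0,4)N 1/1 ✓
Row 1: (1,1)N 1/1 ✓ · (1,3)N 2/2 ✓
Row 2: (2,1)N 1/2 ✗ · (2,2)S 0/3 ✗ · (2,3)N 2/4 ✗ · (2,4)N 1/1 ✓
Row 3: (3,0)N 1/1 ✓ · (3,2)N 1/3 ✗ · (3,3)S 0/3 ✗
Row 4: (4,0)N 1/1 ✓ · (4,2)N 2/2 ✓ · (4,3)N 1/2 ✗

(2,1), (2,2), (2,3), (3,2), (3,3), (4,3)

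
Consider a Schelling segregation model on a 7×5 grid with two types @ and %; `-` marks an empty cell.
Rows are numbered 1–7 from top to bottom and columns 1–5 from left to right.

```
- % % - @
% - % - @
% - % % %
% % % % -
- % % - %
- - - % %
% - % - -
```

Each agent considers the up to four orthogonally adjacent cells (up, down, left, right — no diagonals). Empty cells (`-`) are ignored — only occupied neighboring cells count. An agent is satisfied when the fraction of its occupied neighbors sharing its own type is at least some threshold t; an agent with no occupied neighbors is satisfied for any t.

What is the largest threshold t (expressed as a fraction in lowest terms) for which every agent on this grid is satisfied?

1/2

(1,2)% 1/1
(1,3)% 2/2
(1,5)@ 1/1
(2,1)% 1/1
(2,3)% 2/2
(2,5)@ 1/2
(3,1)% 2/2
(3,3)% 3/3
(3,4)% 3/3
(3,5)% 1/2
(4,1)% 2/2
(4,2)% 3/3
(4,3)% 4/4
(4,4)% 2/2
(5,2)% 2/2
(5,3)% 2/2
(5,5)% 1/1
(6,4)% 1/1
(6,5)% 2/2
(7,1)% — no occupied neighbors
(7,3)% — no occupied neighbors
The smallest same-type fraction is 1/2 at (2,5), which reduces to 1/2. Any threshold above that leaves this agent unsatisfied.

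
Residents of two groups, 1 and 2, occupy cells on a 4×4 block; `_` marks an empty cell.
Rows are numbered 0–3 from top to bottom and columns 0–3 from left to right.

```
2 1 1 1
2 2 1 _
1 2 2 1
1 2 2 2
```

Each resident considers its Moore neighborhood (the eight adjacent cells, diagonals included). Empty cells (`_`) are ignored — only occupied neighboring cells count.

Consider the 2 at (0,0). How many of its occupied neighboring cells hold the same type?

2

Occupied neighbors of (0,0): (0,1)=1, (1,0)=2, (1,1)=2.
Same type (2): 2 of 3.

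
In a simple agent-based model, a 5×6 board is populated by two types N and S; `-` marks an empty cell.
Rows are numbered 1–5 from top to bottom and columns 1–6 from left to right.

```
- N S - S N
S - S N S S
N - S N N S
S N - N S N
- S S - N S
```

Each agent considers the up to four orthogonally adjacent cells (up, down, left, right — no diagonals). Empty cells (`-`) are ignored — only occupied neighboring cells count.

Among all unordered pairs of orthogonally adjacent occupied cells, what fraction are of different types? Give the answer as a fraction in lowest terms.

Scan each occupied cell's neighbors to the right and below so each pair is counted once.
Row 1: N(1,2)–S(1,3)≠ S(1,3)–S(2,3)= S(1,5)–N(1,6)≠ S(1,5)–S(2,5)= N(1,6)–S(2,6)≠  → 3/5 unlike.
Row 2: S(2,1)–N(3,1)≠ S(2,3)–N(2,4)≠ S(2,3)–S(3,3)= N(2,4)–S(2,5)≠ N(2,4)–N(3,4)= S(2,5)–S(2,6)= S(2,5)–N(3,5)≠ S(2,6)–S(3,6)=  → 4/8 unlike.
Row 3: N(3,1)–S(4,1)≠ S(3,3)–N(3,4)≠ N(3,4)–N(3,5)= N(3,4)–N(4,4)= N(3,5)–S(3,6)≠ N(3,5)–S(4,5)≠ S(3,6)–N(4,6)≠  → 5/7 unlike.
Row 4: S(4,1)–N(4,2)≠ N(4,2)–S(5,2)≠ N(4,4)–S(4,5)≠ S(4,5)–N(4,6)≠ S(4,5)–N(5,5)≠ N(4,6)–S(5,6)≠  → 6/6 unlike.
Row 5: S(5,2)–S(5,3)= N(5,5)–S(5,6)≠  → 1/2 unlike.
Total adjacent occupied pairs: 28; unlike-type pairs: 19.
19/28 is already in lowest terms.

19/28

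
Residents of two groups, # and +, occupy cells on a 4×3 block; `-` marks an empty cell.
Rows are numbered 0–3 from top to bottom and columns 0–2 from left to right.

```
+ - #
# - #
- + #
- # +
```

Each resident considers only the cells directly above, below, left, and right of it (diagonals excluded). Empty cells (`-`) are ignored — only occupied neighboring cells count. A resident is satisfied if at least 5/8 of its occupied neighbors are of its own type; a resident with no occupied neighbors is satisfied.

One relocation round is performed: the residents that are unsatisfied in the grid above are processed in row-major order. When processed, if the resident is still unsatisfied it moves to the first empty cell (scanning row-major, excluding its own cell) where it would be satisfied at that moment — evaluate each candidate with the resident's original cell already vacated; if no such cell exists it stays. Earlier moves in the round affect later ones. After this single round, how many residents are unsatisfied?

1

Initially unsatisfied (in order): (0,0), (1,0), (2,1), (2,2), (3,1), (3,2).
  (0,0): no empty cell satisfies it; stays.
  (1,0) → (3,0).
  (2,1) → (1,0).
  (2,2) → (2,1).
  (3,1): now satisfied by earlier moves; stays.
  (3,2): no empty cell satisfies it; stays.
Resulting grid:
+ - #
+ - #
- # -
# # +
Unsatisfied now: (3,2).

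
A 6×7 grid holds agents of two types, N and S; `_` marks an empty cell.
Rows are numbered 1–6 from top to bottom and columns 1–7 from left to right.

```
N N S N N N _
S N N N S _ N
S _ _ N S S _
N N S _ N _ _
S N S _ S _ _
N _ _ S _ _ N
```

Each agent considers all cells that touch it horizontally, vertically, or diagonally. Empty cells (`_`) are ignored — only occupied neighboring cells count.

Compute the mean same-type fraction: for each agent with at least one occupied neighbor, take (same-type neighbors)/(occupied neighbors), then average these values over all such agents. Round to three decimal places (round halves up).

Row 1: (1,1)N 2/3 · (1,2)N 3/5 · (1,3)S 0/5 · (1,4)N 3/5 · (1,5)N 3/4 · (1,6)N 2/3
Row 2: (2,1)S 1/4 · (2,2)N 3/6 · (2,3)N 5/6 · (2,4)N 4/7 · (2,5)S 2/7 · (2,7)N 1/2
Row 3: (3,1)S 1/4 · (3,4)N 3/6 · (3,5)S 2/5 · (3,6)S 2/4
Row 4: (4,1)N 2/4 · (4,2)N 2/6 · (4,3)S 1/4 · (4,5)N 1/4
Row 5: (5,1)S 0/4 · (5,2)N 3/6 · (5,3)S 2/4 · (5,5)S 1/2
Row 6: (6,1)N 1/2 · (6,4)S 2/2 · (6,7)N — no occupied neighbors
Sum over 26 agents: 2/3 + 3/5 + 0/5 + 3/5 + 3/4 + 2/3 + 1/4 + 3/6 + 5/6 + 4/7 + 2/7 + 1/2 + 1/4 + 3/6 + 2/5 + 2/4 + 2/4 + 2/6 + 1/4 + 1/4 + 0/4 + 3/6 + 2/4 + 1/2 + 1/2 + 2/2 = 1709/140; mean = 1709/140 ÷ 26 = 1709/3640 = 0.469505… → 0.470.

0.470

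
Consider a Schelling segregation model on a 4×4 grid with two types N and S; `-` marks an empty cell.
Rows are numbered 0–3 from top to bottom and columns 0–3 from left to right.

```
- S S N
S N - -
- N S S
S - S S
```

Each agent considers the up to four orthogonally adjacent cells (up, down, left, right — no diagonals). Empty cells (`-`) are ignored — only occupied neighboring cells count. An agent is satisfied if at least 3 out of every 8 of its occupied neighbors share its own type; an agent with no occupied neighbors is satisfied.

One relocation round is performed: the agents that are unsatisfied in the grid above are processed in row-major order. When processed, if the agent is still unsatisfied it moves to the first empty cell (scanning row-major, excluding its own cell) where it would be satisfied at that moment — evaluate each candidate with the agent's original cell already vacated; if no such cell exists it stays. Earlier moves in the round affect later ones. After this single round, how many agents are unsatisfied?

1

Initially unsatisfied (in order): (0,3), (1,0), (1,1).
  (0,3): no empty cell satisfies it; stays.
  (1,0) → (0,0).
  (1,1): now satisfied by earlier moves; stays.
Resulting grid:
S S S N
- N - -
- N S S
S - S S
Unsatisfied now: (0,3).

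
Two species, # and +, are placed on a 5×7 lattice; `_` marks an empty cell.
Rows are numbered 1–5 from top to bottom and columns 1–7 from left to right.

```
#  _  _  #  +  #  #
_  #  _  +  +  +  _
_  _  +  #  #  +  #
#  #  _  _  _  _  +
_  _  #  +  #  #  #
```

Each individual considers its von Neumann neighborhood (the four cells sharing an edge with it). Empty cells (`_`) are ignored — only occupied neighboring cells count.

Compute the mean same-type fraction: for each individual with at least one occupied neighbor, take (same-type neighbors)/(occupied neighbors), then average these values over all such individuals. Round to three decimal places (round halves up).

Row 1: (1,1)# — no occupied neighbors · (1,4)# 0/2 · (1,5)+ 1/3 · (1,6)# 1/3 · (1,7)# 1/1
Row 2: (2,2)# — no occupied neighbors · (2,4)+ 1/3 · (2,5)+ 3/4 · (2,6)+ 2/3
Row 3: (3,3)+ 0/1 · (3,4)# 1/3 · (3,5)# 1/3 · (3,6)+ 1/3 · (3,7)# 0/2
Row 4: (4,1)# 1/1 · (4,2)# 1/1 · (4,7)+ 0/2
Row 5: (5,3)# 0/1 · (5,4)+ 0/2 · (5,5)# 1/2 · (5,6)# 2/2 · (5,7)# 1/2
Sum over 20 individuals: 0/2 + 1/3 + 1/3 + 1/1 + 1/3 + 3/4 + 2/3 + 0/1 + 1/3 + 1/3 + 1/3 + 0/2 + 1/1 + 1/1 + 0/2 + 0/1 + 0/2 + 1/2 + 2/2 + 1/2 = 101/12; mean = 101/12 ÷ 20 = 101/240 = 0.420833… → 0.421.

0.421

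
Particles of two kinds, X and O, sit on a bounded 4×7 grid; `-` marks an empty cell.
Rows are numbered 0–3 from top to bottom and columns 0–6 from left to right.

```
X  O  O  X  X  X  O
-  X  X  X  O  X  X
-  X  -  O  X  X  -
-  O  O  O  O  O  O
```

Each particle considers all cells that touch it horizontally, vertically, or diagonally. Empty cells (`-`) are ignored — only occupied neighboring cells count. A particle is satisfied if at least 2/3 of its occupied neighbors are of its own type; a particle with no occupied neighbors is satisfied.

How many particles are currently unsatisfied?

Row 0: (0,0)X 1/2 not · (0,1)O 1/4 not · (0,2)O 1/5 not · (0,3)X 3/5 not · (0,4)X 4/5 satisfied · (0,5)X 3/5 not · (0,6)O 0/3 not
Row 1: (1,1)X 3/5 not · (1,2)X 4/7 not · (1,3)X 4/7 not · (1,4)O 1/8 not · (1,5)X 5/7 satisfied · (1,6)X 3/4 satisfied
Row 2: (2,1)X 2/4 not · (2,3)O 4/7 not · (2,4)X 3/8 not · (2,5)X 3/7 not
Row 3: (3,1)O 1/2 not · (3,2)O 3/4 satisfied · (3,3)O 3/4 satisfied · (3,4)O 3/5 not · (3,5)O 2/4 not · (3,6)O 1/2 not
Unsatisfied: (0,0), (0,1), (0,2), (0,3), (0,5), (0,6), (1,1), (1,2), (1,3), (1,4), (2,1), (2,3), (2,4), (2,5), (3,1), (3,4), (3,5), (3,6) — 18 in total.

18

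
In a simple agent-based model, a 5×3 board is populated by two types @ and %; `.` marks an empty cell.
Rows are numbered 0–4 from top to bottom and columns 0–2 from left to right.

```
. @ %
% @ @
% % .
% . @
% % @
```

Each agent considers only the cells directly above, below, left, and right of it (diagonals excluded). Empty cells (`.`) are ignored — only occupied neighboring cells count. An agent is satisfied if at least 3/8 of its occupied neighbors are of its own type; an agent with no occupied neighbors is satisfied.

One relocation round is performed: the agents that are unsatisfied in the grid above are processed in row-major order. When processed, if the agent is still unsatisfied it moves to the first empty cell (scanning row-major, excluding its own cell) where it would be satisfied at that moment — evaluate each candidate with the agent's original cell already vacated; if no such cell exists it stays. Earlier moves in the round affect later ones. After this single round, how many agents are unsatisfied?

Initially unsatisfied (in order): (0,2).
  (0,2) → (0,0).
Resulting grid:
% @ .
% @ @
% % .
% . @
% % @
All satisfied now.

0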